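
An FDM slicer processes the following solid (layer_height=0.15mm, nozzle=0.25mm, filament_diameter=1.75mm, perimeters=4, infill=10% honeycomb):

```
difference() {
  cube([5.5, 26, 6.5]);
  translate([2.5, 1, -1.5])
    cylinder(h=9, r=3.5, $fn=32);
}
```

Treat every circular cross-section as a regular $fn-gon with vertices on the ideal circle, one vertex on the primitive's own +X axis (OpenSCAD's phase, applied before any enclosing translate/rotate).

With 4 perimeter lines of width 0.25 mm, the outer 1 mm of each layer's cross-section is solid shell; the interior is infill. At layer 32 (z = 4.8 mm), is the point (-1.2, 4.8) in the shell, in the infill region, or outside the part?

At z = 4.8 mm: the cube (footprint 5.5×26) is included at this height; the r=3.5 cylinder at (2.5, 1) contributes a regular 32-gon of circumradius 3.5; Subtracting the remaining from the first: starting from the 5.5×26 cube, the r=3.5 cylinder at (2.5, 1) partially overlaps it — only the 22.38 mm² overlap (of its 38.24 mm²) is removed, clipping the outline — 1 connected region. Overall, the cross-section is a single solid region. The nearest boundary edge runs (0.00, 3.44)→(0.00, 26.00); distance from the point to it = 1.20 mm. The point is not inside any of the regions above, so it lies outside the cross-section (1.20 mm from the nearest boundary).

outside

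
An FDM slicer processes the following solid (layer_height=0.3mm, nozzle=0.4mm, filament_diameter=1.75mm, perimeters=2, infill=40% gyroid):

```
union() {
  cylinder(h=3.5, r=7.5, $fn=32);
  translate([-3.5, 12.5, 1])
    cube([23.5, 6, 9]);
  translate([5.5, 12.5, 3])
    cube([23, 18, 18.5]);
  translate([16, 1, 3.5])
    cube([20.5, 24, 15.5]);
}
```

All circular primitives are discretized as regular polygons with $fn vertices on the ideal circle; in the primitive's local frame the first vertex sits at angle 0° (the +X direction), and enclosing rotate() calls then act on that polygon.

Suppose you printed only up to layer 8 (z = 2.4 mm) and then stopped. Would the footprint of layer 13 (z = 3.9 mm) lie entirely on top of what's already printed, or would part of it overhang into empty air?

part overhangs

Compare the two slices. At z = 2.4: the r=7.5 cylinder gives a regular 32-gon of circumradius 7.5 (constant along its height) (area = (32/2)·7.500²·sin(360°/32) = 175.58 mm²); the 23.5×6 cube at (-3.5, 12.5) contributes its full rectangle (area 141.00 mm²); the cube at (5.5, 12.5) is not intersected at this z (z outside [3, 21.5]); the cube at (16, 1) is absent (z outside [3.5, 19]); Taking the union: the 2 present regions are separate (no shared area or edge), so areas and boundary lengths simply add and each stays a separate island — area = 316.58 mm². At z = 3.9: the cylinder is absent (z outside [0, 3.5]); the cube at (-3.5, 12.5) (footprint 23.5×6) is included at this height (area 141.00 mm²); the 23×18 cube at (5.5, 12.5) contributes its full rectangle (area 414.00 mm²); the 20.5×24 cube at (16, 1) contributes its full rectangle (area 492.00 mm²); Merging all regions: the regions partially overlap — summed areas 1047.00 mm² minus the doubly-counted overlap 243.25 mm² gives 803.75 mm² — area = 803.75 mm². Checking containment: at z = 3.9 the cross-section extends beyond the z = 2.4 cross-section by about 662.75 mm².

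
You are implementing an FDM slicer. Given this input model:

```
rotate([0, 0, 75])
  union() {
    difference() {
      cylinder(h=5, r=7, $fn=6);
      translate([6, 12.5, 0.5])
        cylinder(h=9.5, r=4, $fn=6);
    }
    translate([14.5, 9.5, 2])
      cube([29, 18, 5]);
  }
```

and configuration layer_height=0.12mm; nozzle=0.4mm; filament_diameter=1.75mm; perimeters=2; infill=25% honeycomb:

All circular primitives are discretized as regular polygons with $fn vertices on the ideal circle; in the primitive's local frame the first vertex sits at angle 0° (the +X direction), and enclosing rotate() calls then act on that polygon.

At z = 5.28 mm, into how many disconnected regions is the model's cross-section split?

1

At z = 5.28 mm: the cylinder does not reach this height (z outside [0, 5]); the r=4 cylinder at (6, 12.5) gives a regular 6-gon of circumradius 4 (constant along its height); Subtracting the remaining from the first: the first operand is absent here, so nothing remains; the 29×18 cube at (14.5, 9.5) contributes its full rectangle; Merging all regions: only the 29×18 cube at (14.5, 9.5) is present, so the union is just that shape — 1 connected region; (whole slice rotated 75° about Z — lengths, areas and connectivity unchanged). The result has 1 disconnected region.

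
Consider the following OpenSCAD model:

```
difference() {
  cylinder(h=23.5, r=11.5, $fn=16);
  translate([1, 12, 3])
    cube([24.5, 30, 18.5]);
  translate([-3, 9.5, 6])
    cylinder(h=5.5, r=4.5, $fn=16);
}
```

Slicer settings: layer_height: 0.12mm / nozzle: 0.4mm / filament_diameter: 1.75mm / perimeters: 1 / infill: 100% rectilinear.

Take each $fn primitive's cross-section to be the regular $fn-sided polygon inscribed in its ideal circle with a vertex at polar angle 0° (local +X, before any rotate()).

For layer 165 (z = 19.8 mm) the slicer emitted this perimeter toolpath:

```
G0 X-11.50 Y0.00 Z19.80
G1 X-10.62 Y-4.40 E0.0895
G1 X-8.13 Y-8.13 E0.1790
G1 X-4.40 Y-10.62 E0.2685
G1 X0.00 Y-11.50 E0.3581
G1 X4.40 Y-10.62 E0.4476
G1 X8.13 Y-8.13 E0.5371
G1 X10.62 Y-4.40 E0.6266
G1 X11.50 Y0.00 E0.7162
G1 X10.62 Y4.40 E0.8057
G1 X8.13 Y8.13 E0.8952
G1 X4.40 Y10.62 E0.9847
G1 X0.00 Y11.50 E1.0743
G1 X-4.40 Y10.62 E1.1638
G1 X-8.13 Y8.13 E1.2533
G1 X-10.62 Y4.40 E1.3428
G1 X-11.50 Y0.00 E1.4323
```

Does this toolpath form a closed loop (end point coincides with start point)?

Start point (G0): (-11.50, 0.00). End point (last G1): the path returns to the start — closed.

yes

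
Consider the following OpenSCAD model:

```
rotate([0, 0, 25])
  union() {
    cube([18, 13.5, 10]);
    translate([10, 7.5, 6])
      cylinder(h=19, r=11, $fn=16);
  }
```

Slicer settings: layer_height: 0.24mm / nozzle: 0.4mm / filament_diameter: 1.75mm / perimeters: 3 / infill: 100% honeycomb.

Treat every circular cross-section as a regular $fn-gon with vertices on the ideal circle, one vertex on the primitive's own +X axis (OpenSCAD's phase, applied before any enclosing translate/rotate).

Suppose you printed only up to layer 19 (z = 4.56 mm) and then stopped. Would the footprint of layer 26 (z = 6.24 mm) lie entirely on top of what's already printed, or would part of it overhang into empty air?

Compare the two slices. At z = 4.56: the cube is present — its section is the full 18×13.5 rectangle (area 243.00 mm²); the cylinder at (10, 7.5) does not reach this height (z outside [6, 25]); Merging all regions: only the 18×13.5 cube is present, so the union is just that shape — area = 243.00 mm²; (rotated 25° about Z; rotation is an isometry so areas/perimeters/island counts are preserved). At z = 6.24: the cube (footprint 18×13.5) is included at this height (area 243.00 mm²); the r=11 cylinder at (10, 7.5) gives a regular 16-gon of circumradius 11 (constant along its height) (area = (16/2)·11.000²·sin(360°/16) = 370.44 mm²); Merging all regions: the regions partially overlap — summed areas 613.44 mm² minus the doubly-counted overlap 239.10 mm² gives 374.34 mm² — area = 374.34 mm²; (rotated 25° about Z; rotation is an isometry so areas/perimeters/island counts are preserved). Checking containment: at z = 6.24 the cross-section extends beyond the z = 4.56 cross-section by about 131.34 mm².

part overhangs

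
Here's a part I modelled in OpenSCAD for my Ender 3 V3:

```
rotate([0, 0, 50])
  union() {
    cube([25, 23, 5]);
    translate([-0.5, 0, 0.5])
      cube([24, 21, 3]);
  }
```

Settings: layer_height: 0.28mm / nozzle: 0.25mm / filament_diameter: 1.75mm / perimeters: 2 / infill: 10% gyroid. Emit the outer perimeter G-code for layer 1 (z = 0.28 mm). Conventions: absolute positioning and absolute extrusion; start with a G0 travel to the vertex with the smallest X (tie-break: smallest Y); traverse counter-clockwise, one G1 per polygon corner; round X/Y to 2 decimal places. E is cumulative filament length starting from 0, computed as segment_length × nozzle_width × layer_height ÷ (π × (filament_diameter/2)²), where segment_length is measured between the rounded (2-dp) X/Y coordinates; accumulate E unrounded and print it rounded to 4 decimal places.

G0 X-17.62 Y14.78 Z0.28
G1 X0.00 Y0.00 E0.6693
G1 X16.07 Y19.15 E1.3969
G1 X-1.55 Y33.94 E2.0663
G1 X-17.62 Y14.78 E2.7941

At z = 0.28 mm: the cube is present — its section is the full 25×23 rectangle; the cube at (-0.5, 0) is absent (z outside [0.5, 3.5]); Taking the union: only the 25×23 cube is present, so the union is just that shape — 1 connected region; (rotated 50° about Z; rotation is an isometry so areas/perimeters/island counts are preserved). The outline is a single polygon with 4 vertices. Extrusion per mm of travel: 0.25 × 0.28 / (π × 0.875²) = 0.029103. Accumulating E over each segment gives final E = 2.7941.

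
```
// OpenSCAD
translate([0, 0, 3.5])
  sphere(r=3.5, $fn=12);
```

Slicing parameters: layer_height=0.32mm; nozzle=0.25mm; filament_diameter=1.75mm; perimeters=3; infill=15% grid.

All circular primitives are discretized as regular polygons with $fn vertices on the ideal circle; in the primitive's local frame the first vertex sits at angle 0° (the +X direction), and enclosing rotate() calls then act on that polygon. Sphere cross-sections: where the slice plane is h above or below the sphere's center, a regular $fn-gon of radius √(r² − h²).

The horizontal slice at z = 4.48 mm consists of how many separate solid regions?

1

At z = 4.48 mm: the r=3.5 sphere slices to a regular 12-gon of circumradius 3.360 (√(r²−h²) with h=0.98 from center). The result has 1 disconnected region.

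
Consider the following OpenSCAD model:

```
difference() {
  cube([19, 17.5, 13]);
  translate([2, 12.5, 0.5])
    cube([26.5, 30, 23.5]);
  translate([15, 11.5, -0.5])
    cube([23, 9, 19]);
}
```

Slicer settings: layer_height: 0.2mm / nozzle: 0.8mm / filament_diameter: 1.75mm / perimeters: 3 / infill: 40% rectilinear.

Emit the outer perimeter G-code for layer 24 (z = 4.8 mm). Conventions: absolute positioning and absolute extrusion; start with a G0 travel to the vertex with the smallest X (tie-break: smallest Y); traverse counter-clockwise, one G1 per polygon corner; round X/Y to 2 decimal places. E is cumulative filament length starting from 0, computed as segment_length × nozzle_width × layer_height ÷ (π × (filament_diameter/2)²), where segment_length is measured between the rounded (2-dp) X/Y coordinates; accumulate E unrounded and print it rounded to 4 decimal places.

At z = 4.8 mm: the 19×17.5 cube contributes its full rectangle; the cube at (2, 12.5) (footprint 26.5×30) is included at this height; the 23×9 cube at (15, 11.5) contributes its full rectangle; After the difference (first − rest): starting from the 19×17.5 cube, the 26.5×30 cube at (2, 12.5) partially overlaps it — only the 85.00 mm² overlap (of its 795.00 mm²) is removed, clipping the outline; the 23×9 cube at (15, 11.5) partially overlaps it — only the 4.00 mm² overlap (of its 207.00 mm²) is removed, clipping the outline — 1 connected region. The outline is a single polygon with 8 vertices. Extrusion per mm of travel: 0.8 × 0.2 / (π × 0.875²) = 0.066520. Accumulating E over each segment gives final E = 4.8560.

G0 X0.00 Y0.00 Z4.80
G1 X19.00 Y0.00 E1.2639
G1 X19.00 Y11.50 E2.0289
G1 X15.00 Y11.50 E2.2949
G1 X15.00 Y12.50 E2.3615
G1 X2.00 Y12.50 E3.2262
G1 X2.00 Y17.50 E3.5588
G1 X0.00 Y17.50 E3.6919
G1 X0.00 Y0.00 E4.8560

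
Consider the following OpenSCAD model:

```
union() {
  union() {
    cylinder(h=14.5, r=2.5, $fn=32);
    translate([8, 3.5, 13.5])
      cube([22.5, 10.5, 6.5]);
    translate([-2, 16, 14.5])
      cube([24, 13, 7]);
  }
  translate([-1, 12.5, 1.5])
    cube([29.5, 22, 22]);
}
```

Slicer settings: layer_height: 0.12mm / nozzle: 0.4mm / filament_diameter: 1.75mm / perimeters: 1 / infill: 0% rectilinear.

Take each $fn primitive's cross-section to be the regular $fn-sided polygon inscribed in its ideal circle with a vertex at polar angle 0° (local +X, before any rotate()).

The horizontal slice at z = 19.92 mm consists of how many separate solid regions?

1

At z = 19.92 mm: the cylinder is absent (z outside [0, 14.5]); the 22.5×10.5 cube at (8, 3.5) contributes its full rectangle; the 24×13 cube at (-2, 16) contributes its full rectangle; Combining (union): the 2 present regions are separate (no shared area or edge), so areas and boundary lengths simply add and each stays a separate island — 2 connected regions; the cube at (-1, 12.5) is present — its section is the full 29.5×22 rectangle; Combining (union): the regions partially overlap (shared area 329.75 mm²), so overlapping operands fuse into one piece — 1 connected region. The result has 1 disconnected region.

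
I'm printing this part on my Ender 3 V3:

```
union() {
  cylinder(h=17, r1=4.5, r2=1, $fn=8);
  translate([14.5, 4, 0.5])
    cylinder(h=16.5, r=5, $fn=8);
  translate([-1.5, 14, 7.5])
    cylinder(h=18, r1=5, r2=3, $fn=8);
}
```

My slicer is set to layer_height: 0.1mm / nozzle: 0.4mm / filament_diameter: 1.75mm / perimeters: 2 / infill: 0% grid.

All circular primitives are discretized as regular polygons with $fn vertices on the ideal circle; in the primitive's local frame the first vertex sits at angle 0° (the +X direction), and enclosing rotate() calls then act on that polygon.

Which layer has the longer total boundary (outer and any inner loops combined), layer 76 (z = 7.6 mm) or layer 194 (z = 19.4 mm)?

Layer 76 (z = 7.6): the cone: at t=0.447 of its height the radius interpolates to r₁+(r₂−r₁)t = 2.935, giving a regular 8-gon of that circumradius (perimeter = 2·8·2.935·sin(180°/8) = 17.97 mm); the r=5 cylinder at (14.5, 4) gives a regular 8-gon of circumradius 5 (constant along its height) (perimeter = 2·8·5.000·sin(180°/8) = 30.61 mm); the cone at (-1.5, 14) contributes a regular 8-gon of circumradius 4.989 (interpolated between r1=5 and r2=3 at t=0.006) (perimeter = 2·8·4.989·sin(180°/8) = 30.55 mm); Merging all regions: the 3 present regions are separate (no shared area or edge), so areas and boundary lengths simply add and each stays a separate island — boundary = 79.13 mm. So its perimeter = 79.13 mm. Layer 194 (z = 19.4): the cone is not intersected at this z (z outside [0, 17]); the cylinder at (14.5, 4) is absent (z outside [0.5, 17]); the cone at (-1.5, 14) (r1=5→r2=3) has section circumradius 3.678 here — a regular 8-gon (perimeter = 2·8·3.678·sin(180°/8) = 22.52 mm); Taking the union: only the cone at (-1.5, 14) is present, so the union is just that shape — boundary = 22.52 mm. So its perimeter = 22.52 mm. Layer 76 is larger (79.13 vs 22.52 mm).

layer 76 (z = 7.6 mm)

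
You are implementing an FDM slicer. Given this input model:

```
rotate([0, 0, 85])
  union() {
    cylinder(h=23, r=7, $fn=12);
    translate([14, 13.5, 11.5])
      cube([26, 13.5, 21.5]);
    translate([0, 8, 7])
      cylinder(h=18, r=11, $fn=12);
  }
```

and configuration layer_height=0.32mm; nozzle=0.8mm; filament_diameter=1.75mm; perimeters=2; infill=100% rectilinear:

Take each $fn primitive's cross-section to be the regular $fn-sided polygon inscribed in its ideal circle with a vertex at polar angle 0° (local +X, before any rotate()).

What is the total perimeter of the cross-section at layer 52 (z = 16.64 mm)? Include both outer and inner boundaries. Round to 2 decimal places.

153.39 mm

At z = 16.64 mm: the cylinder: section is a regular 12-gon, circumradius r=7 (perimeter = 2·12·7.000·sin(180°/12) = 43.48 mm); the 26×13.5 cube at (14, 13.5) contributes its full rectangle (perimeter 79.00 mm); the cylinder at (0, 8): section is a regular 12-gon, circumradius r=11 (perimeter = 2·12·11.000·sin(180°/12) = 68.33 mm); Merging all regions: the regions partially overlap (shared area 100.72 mm²), so the edge portions inside another operand are dropped and the merged outline is re-measured after clipping — boundary = 153.39 mm; (whole slice rotated 85° about Z — lengths, areas and connectivity unchanged). Overall, the cross-section has 2 separate islands. Total boundary length (outer) = 153.39 mm.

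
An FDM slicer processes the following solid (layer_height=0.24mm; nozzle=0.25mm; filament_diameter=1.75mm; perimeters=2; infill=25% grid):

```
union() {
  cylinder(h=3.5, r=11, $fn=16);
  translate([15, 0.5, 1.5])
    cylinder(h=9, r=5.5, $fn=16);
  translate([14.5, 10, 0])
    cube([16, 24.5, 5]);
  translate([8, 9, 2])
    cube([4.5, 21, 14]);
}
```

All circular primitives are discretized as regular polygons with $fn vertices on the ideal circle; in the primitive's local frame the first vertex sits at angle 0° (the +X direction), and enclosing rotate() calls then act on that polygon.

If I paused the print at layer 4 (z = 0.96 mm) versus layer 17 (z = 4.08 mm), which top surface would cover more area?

layer 4 (z = 0.96 mm)

Layer 4 (z = 0.96): the r=11 cylinder contributes a regular 16-gon of circumradius 11 (area = (16/2)·11.000²·sin(360°/16) = 370.44 mm²); the cylinder at (15, 0.5) is not intersected at this z (z outside [1.5, 10.5]); the cube at (14.5, 10) is present — its section is the full 16×24.5 rectangle (area 392.00 mm²); the cube at (8, 9) is absent (z outside [2, 16]); Taking the union: the 2 present regions are separate (no shared area or edge), so areas and boundary lengths simply add and each stays a separate island — area = 762.44 mm². So its area = 762.44 mm². Layer 17 (z = 4.08): the cylinder is not intersected at this z (z outside [0, 3.5]); the cylinder at (15, 0.5): section is a regular 16-gon, circumradius r=5.5 (area = (16/2)·5.500²·sin(360°/16) = 92.61 mm²); the cube at (14.5, 10) is present — its section is the full 16×24.5 rectangle (area 392.00 mm²); the 4.5×21 cube at (8, 9) contributes its full rectangle (area 94.50 mm²); Taking the union: the 3 present regions are separate (no shared area or edge), so areas and boundary lengths simply add and each stays a separate island — area = 579.11 mm². So its area = 579.11 mm². Layer 4 is larger (762.44 vs 579.11 mm²).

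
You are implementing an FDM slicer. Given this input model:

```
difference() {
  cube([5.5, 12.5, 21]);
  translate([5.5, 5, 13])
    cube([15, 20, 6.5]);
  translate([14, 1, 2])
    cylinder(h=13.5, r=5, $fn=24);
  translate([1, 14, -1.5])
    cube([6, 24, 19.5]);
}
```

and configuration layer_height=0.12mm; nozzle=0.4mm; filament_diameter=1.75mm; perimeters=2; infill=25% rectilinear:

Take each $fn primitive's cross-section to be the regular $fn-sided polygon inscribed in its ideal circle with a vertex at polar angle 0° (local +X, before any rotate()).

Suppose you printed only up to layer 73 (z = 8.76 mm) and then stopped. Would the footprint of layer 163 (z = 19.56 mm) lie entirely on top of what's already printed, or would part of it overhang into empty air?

entirely on top

Compare the two slices. At z = 8.76: the 5.5×12.5 cube contributes its full rectangle (area 68.75 mm²); the cube at (5.5, 5) does not reach this height (z outside [13, 19.5]); the r=5 cylinder at (14, 1) gives a regular 24-gon of circumradius 5 (constant along its height) (area = (24/2)·5.000²·sin(360°/24) = 77.65 mm²); the cube at (1, 14) (footprint 6×24) is included at this height (area 144.00 mm²); Taking the first minus the rest: starting from the 5.5×12.5 cube (68.75 mm²), the r=5 cylinder at (14, 1) misses the remaining region (no effect); the 6×24 cube at (1, 14) misses the remaining region (no effect) — area = 68.75 mm². At z = 19.56: the 5.5×12.5 cube contributes its full rectangle (area 68.75 mm²); the cube at (5.5, 5) is not intersected at this z (z outside [13, 19.5]); the cylinder at (14, 1) is not intersected at this z (z outside [2, 15.5]); the cube at (1, 14) is not intersected at this z (z outside [-1.5, 18]); Taking the first minus the rest: none of the subtracted shapes is present at this height, so the 5.5×12.5 cube is unchanged — area = 68.75 mm². Checking containment: the cross-section at z = 19.56 is a subset of the cross-section at z = 8.76.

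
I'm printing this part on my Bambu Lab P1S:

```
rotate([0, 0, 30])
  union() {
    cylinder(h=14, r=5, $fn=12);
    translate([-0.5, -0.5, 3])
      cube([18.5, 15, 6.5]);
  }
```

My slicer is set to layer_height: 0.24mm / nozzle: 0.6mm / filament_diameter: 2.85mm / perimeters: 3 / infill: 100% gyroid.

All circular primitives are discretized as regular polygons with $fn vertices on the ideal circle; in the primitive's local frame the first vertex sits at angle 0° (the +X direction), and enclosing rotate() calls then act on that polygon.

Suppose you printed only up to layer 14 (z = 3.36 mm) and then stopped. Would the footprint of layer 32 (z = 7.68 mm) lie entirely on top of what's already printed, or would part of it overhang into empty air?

entirely on top

Compare the two slices. At z = 3.36: the cylinder: section is a regular 12-gon, circumradius r=5 (area = (12/2)·5.000²·sin(360°/12) = 75.00 mm²); the cube at (-0.5, -0.5) is present — its section is the full 18.5×15 rectangle (area 277.50 mm²); Taking the union: the regions partially overlap — summed areas 352.50 mm² minus the doubly-counted overlap 23.93 mm² gives 328.57 mm² — area = 328.57 mm²; (whole slice rotated 30° about Z — lengths, areas and connectivity unchanged). At z = 7.68: the r=5 cylinder gives a regular 12-gon of circumradius 5 (constant along its height) (area = (12/2)·5.000²·sin(360°/12) = 75.00 mm²); the cube at (-0.5, -0.5) is present — its section is the full 18.5×15 rectangle (area 277.50 mm²); Combining (union): the regions partially overlap — summed areas 352.50 mm² minus the doubly-counted overlap 23.93 mm² gives 328.57 mm² — area = 328.57 mm²; (rotated 30° about Z; rotation is an isometry so areas/perimeters/island counts are preserved). Checking containment: the cross-section at z = 7.68 is a subset of the cross-section at z = 3.36.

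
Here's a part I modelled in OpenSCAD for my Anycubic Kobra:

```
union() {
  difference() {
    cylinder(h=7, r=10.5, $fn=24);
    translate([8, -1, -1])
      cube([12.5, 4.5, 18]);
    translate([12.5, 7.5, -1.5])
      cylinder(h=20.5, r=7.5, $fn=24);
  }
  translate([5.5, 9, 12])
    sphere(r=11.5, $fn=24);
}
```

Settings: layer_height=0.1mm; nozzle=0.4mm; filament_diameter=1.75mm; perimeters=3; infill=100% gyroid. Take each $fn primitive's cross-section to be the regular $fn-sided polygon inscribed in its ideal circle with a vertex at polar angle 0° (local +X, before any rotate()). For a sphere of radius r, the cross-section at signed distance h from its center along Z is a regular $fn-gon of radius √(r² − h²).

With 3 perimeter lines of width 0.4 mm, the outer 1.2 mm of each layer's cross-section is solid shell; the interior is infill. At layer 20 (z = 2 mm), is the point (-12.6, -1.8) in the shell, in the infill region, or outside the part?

outside

At z = 2 mm: the r=10.5 cylinder contributes a regular 24-gon of circumradius 10.5; the cube at (8, -1) is present — its section is the full 12.5×4.5 rectangle; the r=7.5 cylinder at (12.5, 7.5) contributes a regular 24-gon of circumradius 7.5; Subtracting the remaining from the first: starting from the r=10.5 cylinder, the 12.5×4.5 cube at (8, -1) partially overlaps it — only the 10.29 mm² overlap (of its 56.25 mm²) is removed, clipping the outline; the r=7.5 cylinder at (12.5, 7.5) partially overlaps it — only the 17.23 mm² overlap (of its 174.70 mm²) is removed, clipping the outline — 1 connected region; the sphere at (5.5, 9): section is a regular 24-gon, circumradius = √(r²−h²) = √(11.5²−10²) = 5.679; Combining (union): the regions partially overlap (shared area 29.47 mm²), so overlapping operands fuse into one piece — 1 connected region. Overall, the cross-section is a single solid region. The nearest boundary edge runs (-10.14, -2.72)→(-10.50, 0.00); distance from the point to it = 2.32 mm. The point is not inside any of the regions above, so it lies outside the cross-section (2.32 mm from the nearest boundary).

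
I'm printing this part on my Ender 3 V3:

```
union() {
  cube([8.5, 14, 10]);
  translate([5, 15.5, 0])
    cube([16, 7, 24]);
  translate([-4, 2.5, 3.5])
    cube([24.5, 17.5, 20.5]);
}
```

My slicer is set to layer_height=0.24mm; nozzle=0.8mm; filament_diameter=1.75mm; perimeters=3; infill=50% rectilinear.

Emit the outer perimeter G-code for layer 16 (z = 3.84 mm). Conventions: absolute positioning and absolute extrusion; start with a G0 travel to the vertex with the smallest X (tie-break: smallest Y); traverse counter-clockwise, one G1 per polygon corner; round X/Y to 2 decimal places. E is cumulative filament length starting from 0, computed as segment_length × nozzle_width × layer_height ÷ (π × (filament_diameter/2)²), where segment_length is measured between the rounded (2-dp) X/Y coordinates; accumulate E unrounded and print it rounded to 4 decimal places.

G0 X-4.00 Y2.50 Z3.84
G1 X0.00 Y2.50 E0.3193
G1 X0.00 Y0.00 E0.5189
G1 X8.50 Y0.00 E1.1974
G1 X8.50 Y2.50 E1.3969
G1 X20.50 Y2.50 E2.3548
G1 X20.50 Y15.50 E3.3925
G1 X21.00 Y15.50 E3.4324
G1 X21.00 Y22.50 E3.9912
G1 X5.00 Y22.50 E5.2684
G1 X5.00 Y20.00 E5.4680
G1 X-4.00 Y20.00 E6.1864
G1 X-4.00 Y2.50 E7.5833

At z = 3.84 mm: the 8.5×14 cube contributes its full rectangle; the cube at (5, 15.5) is present — its section is the full 16×7 rectangle; the 24.5×17.5 cube at (-4, 2.5) contributes its full rectangle; Taking the union: the regions partially overlap (shared area 167.50 mm²), so overlapping operands fuse into one piece — 1 connected region. The outline is a single polygon with 12 vertices. Extrusion per mm of travel: 0.8 × 0.24 / (π × 0.875²) = 0.079824. Accumulating E over each segment gives final E = 7.5833.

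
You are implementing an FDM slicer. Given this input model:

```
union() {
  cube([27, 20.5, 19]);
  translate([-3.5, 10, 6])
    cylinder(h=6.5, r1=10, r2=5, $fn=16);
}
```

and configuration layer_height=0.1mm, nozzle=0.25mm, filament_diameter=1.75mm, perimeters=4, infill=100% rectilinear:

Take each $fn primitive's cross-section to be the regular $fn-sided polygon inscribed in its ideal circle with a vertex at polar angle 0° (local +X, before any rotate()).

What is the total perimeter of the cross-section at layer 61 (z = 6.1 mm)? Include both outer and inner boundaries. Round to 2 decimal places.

114.66 mm

At z = 6.1 mm: the cube (footprint 27×20.5) is included at this height (perimeter 95.00 mm); the cone at (-3.5, 10) contributes a regular 16-gon of circumradius 9.923 (interpolated between r1=10 and r2=5 at t=0.015) (perimeter = 2·16·9.923·sin(180°/16) = 61.95 mm); Combining (union): the regions partially overlap (shared area 83.70 mm²), so the edge portions inside another operand are dropped and the merged outline is re-measured after clipping — boundary = 114.66 mm. Overall, the cross-section is a single solid region. Total boundary length (outer) = 114.66 mm.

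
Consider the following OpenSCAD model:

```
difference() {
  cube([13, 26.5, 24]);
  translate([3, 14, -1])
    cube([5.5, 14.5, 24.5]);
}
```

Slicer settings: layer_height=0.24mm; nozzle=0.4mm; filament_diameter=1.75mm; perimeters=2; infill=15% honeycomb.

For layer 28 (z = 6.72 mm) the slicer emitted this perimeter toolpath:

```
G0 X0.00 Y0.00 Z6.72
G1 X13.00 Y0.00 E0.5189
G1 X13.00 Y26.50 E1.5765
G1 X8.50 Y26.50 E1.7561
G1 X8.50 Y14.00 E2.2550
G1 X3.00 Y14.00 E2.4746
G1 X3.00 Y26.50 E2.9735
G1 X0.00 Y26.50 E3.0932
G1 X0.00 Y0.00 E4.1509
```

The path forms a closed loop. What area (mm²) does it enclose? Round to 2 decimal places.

Apply the shoelace formula to the sequence of (X, Y) vertices; enclosed area = 275.75 mm².

275.75 mm²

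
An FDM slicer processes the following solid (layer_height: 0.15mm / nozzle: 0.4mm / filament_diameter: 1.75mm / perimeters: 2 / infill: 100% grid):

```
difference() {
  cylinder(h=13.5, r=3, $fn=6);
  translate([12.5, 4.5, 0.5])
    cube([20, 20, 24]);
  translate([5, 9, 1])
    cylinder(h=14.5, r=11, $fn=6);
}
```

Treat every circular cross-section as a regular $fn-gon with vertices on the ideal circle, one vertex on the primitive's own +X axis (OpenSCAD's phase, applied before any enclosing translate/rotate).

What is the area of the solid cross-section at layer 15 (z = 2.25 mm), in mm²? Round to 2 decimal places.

At z = 2.25 mm: the cylinder: section is a regular 6-gon, circumradius r=3 (area = (6/2)·3.000²·sin(360°/6) = 23.38 mm²); the cube at (12.5, 4.5) (footprint 20×20) is included at this height (area 400.00 mm²); the cylinder at (5, 9): section is a regular 6-gon, circumradius r=11 (area = (6/2)·11.000²·sin(360°/6) = 314.37 mm²); After the difference (first − rest): starting from the r=3 cylinder (23.38 mm²), the 20×20 cube at (12.5, 4.5) misses the remaining region (no effect); the r=11 cylinder at (5, 9) partially overlaps it — only the 11.44 mm² overlap (of its 314.37 mm²) is removed, clipping the outline — area = 11.94 mm². Overall, the cross-section is a single solid region. Net area = 11.94 mm².

11.94 mm²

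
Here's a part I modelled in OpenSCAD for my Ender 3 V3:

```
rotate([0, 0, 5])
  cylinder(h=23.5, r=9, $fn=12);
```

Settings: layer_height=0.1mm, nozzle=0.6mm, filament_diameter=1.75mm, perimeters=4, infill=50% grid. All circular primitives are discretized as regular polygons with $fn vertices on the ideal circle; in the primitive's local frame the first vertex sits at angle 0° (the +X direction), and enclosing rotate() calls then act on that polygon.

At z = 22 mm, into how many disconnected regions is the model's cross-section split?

1

At z = 22 mm: the r=9 cylinder contributes a regular 12-gon of circumradius 9; (whole slice rotated 5° about Z — lengths, areas and connectivity unchanged). The result has 1 disconnected region.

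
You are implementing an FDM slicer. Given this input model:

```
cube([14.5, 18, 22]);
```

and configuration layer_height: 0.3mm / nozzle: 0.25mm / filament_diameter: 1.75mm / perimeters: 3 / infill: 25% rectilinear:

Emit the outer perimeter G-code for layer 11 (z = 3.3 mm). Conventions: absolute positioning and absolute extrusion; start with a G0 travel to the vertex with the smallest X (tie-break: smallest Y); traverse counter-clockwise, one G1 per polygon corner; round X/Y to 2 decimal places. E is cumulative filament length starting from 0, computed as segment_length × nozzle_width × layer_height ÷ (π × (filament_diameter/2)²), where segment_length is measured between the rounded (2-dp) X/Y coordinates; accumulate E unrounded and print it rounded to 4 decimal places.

G0 X0.00 Y0.00 Z3.30
G1 X14.50 Y0.00 E0.4521
G1 X14.50 Y18.00 E1.0134
G1 X0.00 Y18.00 E1.4655
G1 X0.00 Y0.00 E2.0268

At z = 3.3 mm: the cube is present — its section is the full 14.5×18 rectangle. The outline is a single polygon with 4 vertices. Extrusion per mm of travel: 0.25 × 0.3 / (π × 0.875²) = 0.031181. Accumulating E over each segment gives final E = 2.0268.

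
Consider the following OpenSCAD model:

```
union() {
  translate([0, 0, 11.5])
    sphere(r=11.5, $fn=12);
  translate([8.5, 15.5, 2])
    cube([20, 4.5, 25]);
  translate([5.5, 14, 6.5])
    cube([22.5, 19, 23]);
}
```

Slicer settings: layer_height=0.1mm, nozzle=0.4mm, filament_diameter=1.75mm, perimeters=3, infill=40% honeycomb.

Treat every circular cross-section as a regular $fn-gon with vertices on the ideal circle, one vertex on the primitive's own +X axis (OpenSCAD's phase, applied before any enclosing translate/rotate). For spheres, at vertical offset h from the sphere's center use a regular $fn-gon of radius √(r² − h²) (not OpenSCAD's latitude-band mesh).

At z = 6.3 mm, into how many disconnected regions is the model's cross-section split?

2

At z = 6.3 mm: the r=11.5 sphere contributes a regular 12-gon of circumradius √(11.5²−5.2²) = 10.257; the 20×4.5 cube at (8.5, 15.5) contributes its full rectangle; the cube at (5.5, 14) is absent (z outside [6.5, 29.5]); Taking the union: the 2 present regions are separate (no shared area or edge), so areas and boundary lengths simply add and each stays a separate island — 2 connected regions. The result has 2 disconnected regions.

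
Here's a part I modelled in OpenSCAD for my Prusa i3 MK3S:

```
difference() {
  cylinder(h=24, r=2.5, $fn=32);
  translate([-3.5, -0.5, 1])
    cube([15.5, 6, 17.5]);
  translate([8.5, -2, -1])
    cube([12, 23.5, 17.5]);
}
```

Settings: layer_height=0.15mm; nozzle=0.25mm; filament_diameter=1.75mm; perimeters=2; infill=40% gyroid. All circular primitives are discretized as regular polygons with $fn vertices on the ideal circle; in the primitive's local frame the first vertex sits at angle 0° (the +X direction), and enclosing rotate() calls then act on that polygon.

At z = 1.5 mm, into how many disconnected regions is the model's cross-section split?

At z = 1.5 mm: the r=2.5 cylinder gives a regular 32-gon of circumradius 2.5 (constant along its height); the cube at (-3.5, -0.5) (footprint 15.5×6) is included at this height; the cube at (8.5, -2) is present — its section is the full 12×23.5 rectangle; After the difference (first − rest): starting from the r=2.5 cylinder, the 15.5×6 cube at (-3.5, -0.5) partially overlaps it — only the 12.23 mm² overlap (of its 93.00 mm²) is removed, clipping the outline; the 12×23.5 cube at (8.5, -2) misses the remaining region (no effect) — 1 connected region. The result has 1 disconnected region.

1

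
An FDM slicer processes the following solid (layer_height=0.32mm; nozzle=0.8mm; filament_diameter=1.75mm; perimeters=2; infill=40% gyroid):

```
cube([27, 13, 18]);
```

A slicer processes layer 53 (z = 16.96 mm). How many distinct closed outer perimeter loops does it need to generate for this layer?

1

At z = 16.96 mm: the 27×13 cube contributes its full rectangle. The result has 1 disconnected region.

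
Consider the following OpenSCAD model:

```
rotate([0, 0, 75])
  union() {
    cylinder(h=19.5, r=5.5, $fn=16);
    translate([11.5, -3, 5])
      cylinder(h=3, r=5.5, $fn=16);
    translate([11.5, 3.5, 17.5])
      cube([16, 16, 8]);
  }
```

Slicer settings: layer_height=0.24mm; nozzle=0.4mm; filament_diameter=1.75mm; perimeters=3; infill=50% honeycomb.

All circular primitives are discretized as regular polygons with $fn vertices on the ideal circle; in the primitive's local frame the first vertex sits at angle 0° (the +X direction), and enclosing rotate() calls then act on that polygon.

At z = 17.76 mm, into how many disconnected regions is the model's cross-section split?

At z = 17.76 mm: the r=5.5 cylinder contributes a regular 16-gon of circumradius 5.5; the cylinder at (11.5, -3) is not intersected at this z (z outside [5, 8]); the 16×16 cube at (11.5, 3.5) contributes its full rectangle; Taking the union: the 2 present regions are separate (no shared area or edge), so areas and boundary lengths simply add and each stays a separate island — 2 connected regions; (whole slice rotated 75° about Z — lengths, areas and connectivity unchanged). The result has 2 disconnected regions.

2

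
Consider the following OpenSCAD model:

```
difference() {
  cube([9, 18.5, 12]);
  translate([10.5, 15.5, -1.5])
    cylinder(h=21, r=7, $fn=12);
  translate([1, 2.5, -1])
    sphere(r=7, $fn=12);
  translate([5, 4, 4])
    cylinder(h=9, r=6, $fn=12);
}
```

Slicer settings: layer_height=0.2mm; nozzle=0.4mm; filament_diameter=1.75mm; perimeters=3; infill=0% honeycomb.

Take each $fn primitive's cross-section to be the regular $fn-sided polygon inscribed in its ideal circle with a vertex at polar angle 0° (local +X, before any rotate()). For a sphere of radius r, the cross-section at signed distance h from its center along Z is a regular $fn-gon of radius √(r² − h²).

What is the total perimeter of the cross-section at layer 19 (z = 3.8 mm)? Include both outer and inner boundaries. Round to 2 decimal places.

51.91 mm

At z = 3.8 mm: the cube (footprint 9×18.5) is included at this height (perimeter 55.00 mm); the r=7 cylinder at (10.5, 15.5) contributes a regular 12-gon of circumradius 7 (perimeter = 2·12·7.000·sin(180°/12) = 43.48 mm); the r=7 sphere at (1, 2.5) slices to a regular 12-gon of circumradius 5.095 (√(r²−h²) with h=4.8 from center) (perimeter = 2·12·5.095·sin(180°/12) = 31.65 mm); the cylinder at (5, 4) is not intersected at this z (z outside [4, 13]); After the difference (first − rest): starting from the 9×18.5 cube, the r=7 cylinder at (10.5, 15.5) partially overlaps it — only the 41.85 mm² overlap (of its 147.00 mm²) is removed, clipping the outline; the r=7 sphere at (1, 2.5) partially overlaps it — only the 38.83 mm² overlap (of its 77.88 mm²) is removed, clipping the outline — boundary = 51.91 mm. Overall, the cross-section is a single solid region. Total boundary length (outer) = 51.91 mm.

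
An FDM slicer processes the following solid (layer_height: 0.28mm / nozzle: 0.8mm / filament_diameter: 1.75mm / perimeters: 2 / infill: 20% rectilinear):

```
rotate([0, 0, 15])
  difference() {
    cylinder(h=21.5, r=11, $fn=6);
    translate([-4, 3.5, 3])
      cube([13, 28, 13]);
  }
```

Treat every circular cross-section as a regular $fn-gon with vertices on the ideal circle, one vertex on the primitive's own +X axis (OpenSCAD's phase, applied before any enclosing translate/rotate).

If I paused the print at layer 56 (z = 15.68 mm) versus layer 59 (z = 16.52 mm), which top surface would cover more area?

layer 59 (z = 16.52 mm)

Layer 56 (z = 15.68): the r=11 cylinder gives a regular 6-gon of circumradius 11 (constant along its height) (area = (6/2)·11.000²·sin(360°/6) = 314.37 mm²); the cube at (-4, 3.5) (footprint 13×28) is included at this height (area 364.00 mm²); Taking the first minus the rest: starting from the r=11 cylinder (314.37 mm²), the 13×28 cube at (-4, 3.5) partially overlaps it — only the 67.73 mm² overlap (of its 364.00 mm²) is removed, clipping the outline — area = 246.63 mm²; (whole slice rotated 15° about Z — lengths, areas and connectivity unchanged). So its area = 246.63 mm². Layer 59 (z = 16.52): the r=11 cylinder gives a regular 6-gon of circumradius 11 (constant along its height) (area = (6/2)·11.000²·sin(360°/6) = 314.37 mm²); the cube at (-4, 3.5) is absent (z outside [3, 16]); Taking the first minus the rest: none of the subtracted shapes is present at this height, so the r=11 cylinder is unchanged — area = 314.37 mm²; (whole slice rotated 15° about Z — lengths, areas and connectivity unchanged). So its area = 314.37 mm². Layer 59 is larger (314.37 vs 246.63 mm²).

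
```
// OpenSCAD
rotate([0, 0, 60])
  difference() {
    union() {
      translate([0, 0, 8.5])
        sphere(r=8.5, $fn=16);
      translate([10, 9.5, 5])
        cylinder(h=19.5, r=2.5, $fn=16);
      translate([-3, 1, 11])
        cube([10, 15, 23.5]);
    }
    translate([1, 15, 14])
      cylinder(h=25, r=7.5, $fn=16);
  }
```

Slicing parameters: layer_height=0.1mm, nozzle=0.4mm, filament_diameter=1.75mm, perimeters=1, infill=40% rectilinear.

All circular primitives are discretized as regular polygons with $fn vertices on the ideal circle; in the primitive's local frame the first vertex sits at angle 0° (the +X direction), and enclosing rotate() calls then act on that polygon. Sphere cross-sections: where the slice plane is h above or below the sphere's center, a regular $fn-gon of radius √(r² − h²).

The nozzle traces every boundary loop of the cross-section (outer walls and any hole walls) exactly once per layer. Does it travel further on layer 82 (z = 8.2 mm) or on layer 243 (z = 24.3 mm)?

Layer 82 (z = 8.2): the r=8.5 sphere slices to a regular 16-gon of circumradius 8.495 (√(r²−h²) with h=0.3 from center) (perimeter = 2·16·8.495·sin(180°/16) = 53.03 mm); the r=2.5 cylinder at (10, 9.5) contributes a regular 16-gon of circumradius 2.5 (perimeter = 2·16·2.500·sin(180°/16) = 15.61 mm); the cube at (-3, 1) does not reach this height (z outside [11, 34.5]); Merging all regions: the 2 present regions are separate (no shared area or edge), so areas and boundary lengths simply add and each stays a separate island — boundary = 68.64 mm; the cylinder at (1, 15) is absent (z outside [14, 39]); After the difference (first − rest): none of the subtracted shapes is present at this height, so that combined region is unchanged — boundary = 68.64 mm; (rotated 60° about Z; rotation is an isometry so areas/perimeters/island counts are preserved). So its perimeter = 68.64 mm. Layer 243 (z = 24.3): the sphere is not intersected at this z (|z−center|=15.800 > r=8.5); the cylinder at (10, 9.5): section is a regular 16-gon, circumradius r=2.5 (perimeter = 2·16·2.500·sin(180°/16) = 15.61 mm); the cube at (-3, 1) is present — its section is the full 10×15 rectangle (perimeter 50.00 mm); Merging all regions: the 2 present regions are separate (no shared area or edge), so areas and boundary lengths simply add and each stays a separate island — boundary = 65.61 mm; the cylinder at (1, 15): section is a regular 16-gon, circumradius r=7.5 (perimeter = 2·16·7.500·sin(180°/16) = 46.82 mm); Subtracting the remaining from the first: starting from that combined region, the r=7.5 cylinder at (1, 15) partially overlaps it — only the 77.03 mm² overlap (of its 172.21 mm²) is removed, clipping the outline — boundary = 54.56 mm; (whole slice rotated 60° about Z — lengths, areas and connectivity unchanged). So its perimeter = 54.56 mm. Layer 82 is larger (68.64 vs 54.56 mm).

layer 82 (z = 8.2 mm)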